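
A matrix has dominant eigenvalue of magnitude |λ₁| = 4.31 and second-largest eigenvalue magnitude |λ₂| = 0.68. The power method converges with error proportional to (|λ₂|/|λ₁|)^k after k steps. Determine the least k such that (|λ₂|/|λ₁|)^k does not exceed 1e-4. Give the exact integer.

|λ₂/λ₁| = 0.68/4.31 = 0.15777
Need k ≥ ln(1e-4) / ln(0.15777) = -9.2103 / -1.8466 ≈ 4.988
Smallest integer k satisfying the bound: 5

5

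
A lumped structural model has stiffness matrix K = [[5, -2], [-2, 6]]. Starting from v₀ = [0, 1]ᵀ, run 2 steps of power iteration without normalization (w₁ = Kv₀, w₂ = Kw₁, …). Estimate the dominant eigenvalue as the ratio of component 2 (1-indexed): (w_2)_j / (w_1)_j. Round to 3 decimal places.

6.667

w1 = Kv₀ = (5·0 + (-2)·1; (-2)·0 + 6·1) = (-2, 6)
w2 = Kw1 = (5·(-2) + (-2)·6; (-2)·(-2) + 6·6) = (-22, 40)
Ratio at component: 40 / 6 = 6.667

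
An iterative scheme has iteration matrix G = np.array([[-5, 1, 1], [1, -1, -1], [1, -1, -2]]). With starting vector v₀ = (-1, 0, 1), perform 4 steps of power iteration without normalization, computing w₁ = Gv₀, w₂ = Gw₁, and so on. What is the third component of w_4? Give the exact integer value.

408

w1 = Gv₀ = ((-5)·(-1) + 1·0 + 1·1; 1·(-1) + (-1)·0 + (-1)·1; 1·(-1) + (-1)·0 + (-2)·1) = (6, -2, -3)
w2 = Gw1 = ((-5)·6 + 1·(-2) + 1·(-3); 1·6 + (-1)·(-2) + (-1)·(-3); 1·6 + (-1)·(-2) + (-2)·(-3)) = (-35, 11, 14)
w3 = Gw2 = (200, -60, -74)
w4 = Gw3 = (-1134, 334, 408)
The requested component of w4 is 408.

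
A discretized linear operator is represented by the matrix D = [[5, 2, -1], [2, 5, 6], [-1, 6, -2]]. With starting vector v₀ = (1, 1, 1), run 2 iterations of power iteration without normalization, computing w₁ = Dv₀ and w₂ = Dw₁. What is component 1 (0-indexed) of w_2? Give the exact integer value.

95

w1 = Dv₀ = (5·1 + 2·1 + (-1)·1; 2·1 + 5·1 + 6·1; (-1)·1 + 6·1 + (-2)·1) = (6, 13, 3)
w2 = Dw1 = (5·6 + 2·13 + (-1)·3; 2·6 + 5·13 + 6·3; (-1)·6 + 6·13 + (-2)·3) = (53, 95, 66)
The requested component of w2 is 95.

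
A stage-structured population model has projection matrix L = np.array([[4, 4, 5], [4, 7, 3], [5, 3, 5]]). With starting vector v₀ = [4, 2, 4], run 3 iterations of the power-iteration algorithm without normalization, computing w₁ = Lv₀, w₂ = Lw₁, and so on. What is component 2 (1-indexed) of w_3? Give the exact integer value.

8280

w1 = Lv₀ = (44, 42, 46)
w2 = Lw1 = (574, 608, 576)
w3 = Lw2 = (7608, 8280, 7574)
The requested component of w3 is 8280.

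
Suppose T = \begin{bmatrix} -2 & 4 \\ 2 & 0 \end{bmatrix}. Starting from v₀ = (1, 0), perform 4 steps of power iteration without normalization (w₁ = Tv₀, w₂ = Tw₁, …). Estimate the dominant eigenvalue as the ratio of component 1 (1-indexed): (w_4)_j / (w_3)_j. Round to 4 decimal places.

-4.4000

w1 = Tv₀ = ((-2)·1 + 4·0; 2·1 + 0·0) = (-2, 2)
w2 = Tw1 = ((-2)·(-2) + 4·2; 2·(-2) + 0·2) = (12, -4)
w3 = Tw2 = (-40, 24)
w4 = Tw3 = (176, -80)
Ratio at component: 176 / -40 = -4.4000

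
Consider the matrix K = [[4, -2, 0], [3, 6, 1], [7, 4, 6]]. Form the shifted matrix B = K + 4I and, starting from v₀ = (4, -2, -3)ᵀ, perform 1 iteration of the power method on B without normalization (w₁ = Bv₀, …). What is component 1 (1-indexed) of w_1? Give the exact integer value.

36

B = K + 4I has rows (8, -2, 0); (3, 10, 1); (7, 4, 10)
w1 = Bv₀ = (8·4 + (-2)·(-2) + 0·(-3); 3·4 + 10·(-2) + 1·(-3); 7·4 + 4·(-2) + 10·(-3)) = (36, -11, -10)
Requested component of w1: 36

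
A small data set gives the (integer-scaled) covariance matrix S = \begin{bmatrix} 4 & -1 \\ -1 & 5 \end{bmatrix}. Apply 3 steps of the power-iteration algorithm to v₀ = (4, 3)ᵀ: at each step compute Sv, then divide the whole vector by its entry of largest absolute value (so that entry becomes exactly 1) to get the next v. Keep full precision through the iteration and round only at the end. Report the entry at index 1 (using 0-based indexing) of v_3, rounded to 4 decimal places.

Sv0 = (13.00000, 11.00000); divide by 13.00000 → v1 = (1.00000, 0.84615)
Sv1 = (3.15385, 3.23077); divide by 3.23077 → v2 = (0.97619, 1.00000)
Sv2 = (2.90476, 4.02381); divide by 4.02381 → v3 = (0.72189, 1.00000)
Requested entry of v3: 169/169 = 1.0000

1.0000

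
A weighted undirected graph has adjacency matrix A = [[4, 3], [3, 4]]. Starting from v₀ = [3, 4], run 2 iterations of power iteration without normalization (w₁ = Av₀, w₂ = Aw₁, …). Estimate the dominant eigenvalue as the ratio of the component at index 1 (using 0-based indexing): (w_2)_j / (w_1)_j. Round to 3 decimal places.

w1 = Av₀ = (24, 25)
w2 = Aw1 = (171, 172)
Ratio at component: 172 / 25 = 6.880

6.880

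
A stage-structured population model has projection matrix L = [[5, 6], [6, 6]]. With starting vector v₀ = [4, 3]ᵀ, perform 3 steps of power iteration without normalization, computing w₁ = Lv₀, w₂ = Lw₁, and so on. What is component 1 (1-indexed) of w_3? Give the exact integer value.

w1 = Lv₀ = (5·4 + 6·3; 6·4 + 6·3) = (38, 42)
w2 = Lw1 = (5·38 + 6·42; 6·38 + 6·42) = (442, 480)
w3 = Lw2 = (5090, 5532)
The requested component of w3 is 5090.

5090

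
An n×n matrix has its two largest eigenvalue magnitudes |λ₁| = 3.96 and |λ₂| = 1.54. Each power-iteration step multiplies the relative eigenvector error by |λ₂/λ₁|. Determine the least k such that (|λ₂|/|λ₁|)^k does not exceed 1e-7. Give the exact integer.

18

|λ₂/λ₁| = 1.54/3.96 = 0.38889
Need k ≥ ln(1e-7) / ln(0.38889) = -16.1181 / -0.9445 ≈ 17.066
Smallest integer k satisfying the bound: 18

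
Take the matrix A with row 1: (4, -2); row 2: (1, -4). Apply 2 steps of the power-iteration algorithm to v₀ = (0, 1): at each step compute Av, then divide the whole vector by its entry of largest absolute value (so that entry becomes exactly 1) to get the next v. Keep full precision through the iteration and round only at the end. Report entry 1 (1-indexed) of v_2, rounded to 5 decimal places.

0.00000

Av0 = (-2.000000, -4.000000); divide by -4.000000 → v1 = (0.500000, 1.000000)
Av1 = (0.000000, -3.500000); divide by -3.500000 → v2 = (0.000000, 1.000000)
Requested entry of v2: 0/14 = 0.00000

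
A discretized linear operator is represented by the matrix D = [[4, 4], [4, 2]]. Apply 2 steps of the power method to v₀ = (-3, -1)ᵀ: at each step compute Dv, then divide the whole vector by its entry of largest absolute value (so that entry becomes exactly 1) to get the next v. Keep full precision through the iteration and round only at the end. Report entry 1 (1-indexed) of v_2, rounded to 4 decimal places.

1.0000

Dv0 = (-16.00000, -14.00000); divide by -16.00000 → v1 = (1.00000, 0.87500)
Dv1 = (7.50000, 5.75000); divide by 7.50000 → v2 = (1.00000, 0.76667)
Requested entry of v2: -120/-120 = 1.0000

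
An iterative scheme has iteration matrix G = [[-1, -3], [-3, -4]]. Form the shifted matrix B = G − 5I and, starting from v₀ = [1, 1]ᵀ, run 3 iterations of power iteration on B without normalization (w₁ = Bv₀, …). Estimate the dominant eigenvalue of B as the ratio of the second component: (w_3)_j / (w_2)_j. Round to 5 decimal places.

μ ≈ -11.00000

B = G − 5I has rows (-6, -3); (-3, -9)
w1 = Bv₀ = ((-6)·1 + (-3)·1; (-3)·1 + (-9)·1) = (-9, -12)
w2 = Bw1 = ((-6)·(-9) + (-3)·(-12); (-3)·(-9) + (-9)·(-12)) = (90, 135)
w3 = Bw2 = (-945, -1485)
Ratio: -1485/135 = -11.00000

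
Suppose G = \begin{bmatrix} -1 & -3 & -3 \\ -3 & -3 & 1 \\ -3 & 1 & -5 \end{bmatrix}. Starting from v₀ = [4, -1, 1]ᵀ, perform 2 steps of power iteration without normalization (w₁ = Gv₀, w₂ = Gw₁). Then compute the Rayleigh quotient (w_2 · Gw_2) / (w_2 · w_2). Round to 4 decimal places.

w1 = Gv₀ = ((-1)·4 + (-3)·(-1) + (-3)·1; (-3)·4 + (-3)·(-1) + 1·1; (-3)·4 + 1·(-1) + (-5)·1) = (-4, -8, -18)
w2 = Gw1 = ((-1)·(-4) + (-3)·(-8) + (-3)·(-18); (-3)·(-4) + (-3)·(-8) + 1·(-18); (-3)·(-4) + 1·(-8) + (-5)·(-18)) = (82, 18, 94)
Gw2 = (-418, -206, -698)
w2·Gw2 = 82·(-418) + 18·(-206) + 94·(-698) = -103596; w2·w2 = 82·82 + 18·18 + 94·94 = 15884
λ ≈ -103596/15884 = -6.5220

-6.5220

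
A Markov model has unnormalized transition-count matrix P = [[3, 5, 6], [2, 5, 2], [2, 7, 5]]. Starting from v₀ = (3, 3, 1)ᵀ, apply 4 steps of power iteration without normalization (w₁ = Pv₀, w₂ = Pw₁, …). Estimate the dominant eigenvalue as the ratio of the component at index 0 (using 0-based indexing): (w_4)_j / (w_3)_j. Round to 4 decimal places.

11.5589

w1 = Pv₀ = (30, 23, 32)
w2 = Pw1 = (397, 239, 381)
w3 = Pw2 = (4672, 2751, 4372)
w4 = Pw3 = (54003, 31843, 50461)
Ratio at component: 54003 / 4672 = 11.5589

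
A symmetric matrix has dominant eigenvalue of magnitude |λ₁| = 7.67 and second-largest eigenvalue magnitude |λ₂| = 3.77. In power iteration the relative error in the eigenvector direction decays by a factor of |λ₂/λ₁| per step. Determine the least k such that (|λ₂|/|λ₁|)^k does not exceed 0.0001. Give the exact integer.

|λ₂/λ₁| = 3.77/7.67 = 0.49153
Need k ≥ ln(0.0001) / ln(0.49153) = -9.2103 / -0.7102 ≈ 12.968
Smallest integer k satisfying the bound: 13

13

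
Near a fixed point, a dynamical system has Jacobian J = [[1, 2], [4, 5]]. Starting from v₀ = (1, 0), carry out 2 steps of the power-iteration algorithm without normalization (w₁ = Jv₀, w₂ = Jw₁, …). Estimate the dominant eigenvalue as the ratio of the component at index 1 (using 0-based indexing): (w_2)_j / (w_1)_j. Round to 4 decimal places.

λ ≈ 6.0000

w1 = Jv₀ = (1·1 + 2·0; 4·1 + 5·0) = (1, 4)
w2 = Jw1 = (1·1 + 2·4; 4·1 + 5·4) = (9, 24)
Ratio at component: 24 / 4 = 6.0000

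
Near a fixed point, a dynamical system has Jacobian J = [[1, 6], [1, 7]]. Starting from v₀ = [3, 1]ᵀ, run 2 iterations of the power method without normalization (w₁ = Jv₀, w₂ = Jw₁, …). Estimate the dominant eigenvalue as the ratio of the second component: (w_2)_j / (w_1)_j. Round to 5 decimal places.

7.90000

w1 = Jv₀ = (1·3 + 6·1; 1·3 + 7·1) = (9, 10)
w2 = Jw1 = (1·9 + 6·10; 1·9 + 7·10) = (69, 79)
Ratio at component: 79 / 10 = 7.90000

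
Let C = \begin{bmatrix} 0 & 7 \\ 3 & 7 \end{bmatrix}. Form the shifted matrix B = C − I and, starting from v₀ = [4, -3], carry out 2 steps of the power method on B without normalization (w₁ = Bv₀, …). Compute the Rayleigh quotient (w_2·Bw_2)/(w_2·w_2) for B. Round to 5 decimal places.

μ ≈ 7.33600

B = C − I has rows (-1, 7); (3, 6)
w1 = Bv₀ = ((-1)·4 + 7·(-3); 3·4 + 6·(-3)) = (-25, -6)
w2 = Bw1 = ((-1)·(-25) + 7·(-6); 3·(-25) + 6·(-6)) = (-17, -111)
Bw2 = (-760, -717)
w2·Bw2 = 92507; w2·w2 = 12610; μ ≈ 92507/12610 = 7.33600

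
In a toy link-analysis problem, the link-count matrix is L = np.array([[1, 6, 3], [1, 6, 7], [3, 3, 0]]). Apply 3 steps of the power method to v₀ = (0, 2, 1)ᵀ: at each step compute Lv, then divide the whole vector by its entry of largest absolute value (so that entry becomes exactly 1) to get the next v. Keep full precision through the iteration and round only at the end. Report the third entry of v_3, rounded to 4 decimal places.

0.5056

Lv0 = (15.00000, 19.00000, 6.00000); divide by 19.00000 → v1 = (0.78947, 1.00000, 0.31579)
Lv1 = (7.73684, 9.00000, 5.36842); divide by 9.00000 → v2 = (0.85965, 1.00000, 0.59649)
Lv2 = (8.64912, 11.03509, 5.57895); divide by 11.03509 → v3 = (0.78378, 1.00000, 0.50556)
Requested entry of v3: 954/1887 = 0.5056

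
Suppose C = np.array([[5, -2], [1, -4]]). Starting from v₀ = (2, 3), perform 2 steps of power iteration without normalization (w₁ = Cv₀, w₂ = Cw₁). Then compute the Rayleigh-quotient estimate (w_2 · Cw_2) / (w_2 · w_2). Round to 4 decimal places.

-0.4253

w1 = Cv₀ = (5·2 + (-2)·3; 1·2 + (-4)·3) = (4, -10)
w2 = Cw1 = (5·4 + (-2)·(-10); 1·4 + (-4)·(-10)) = (40, 44)
Cw2 = (112, -136)
w2·Cw2 = 40·112 + 44·(-136) = -1504; w2·w2 = 40·40 + 44·44 = 3536
λ ≈ -1504/3536 = -0.4253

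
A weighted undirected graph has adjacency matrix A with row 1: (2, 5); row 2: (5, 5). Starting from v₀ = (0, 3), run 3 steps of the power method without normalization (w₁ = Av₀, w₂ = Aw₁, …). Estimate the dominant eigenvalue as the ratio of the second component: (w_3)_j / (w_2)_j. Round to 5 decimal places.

8.50000

w1 = Av₀ = (2·0 + 5·3; 5·0 + 5·3) = (15, 15)
w2 = Aw1 = (2·15 + 5·15; 5·15 + 5·15) = (105, 150)
w3 = Aw2 = (960, 1275)
Ratio at component: 1275 / 150 = 8.50000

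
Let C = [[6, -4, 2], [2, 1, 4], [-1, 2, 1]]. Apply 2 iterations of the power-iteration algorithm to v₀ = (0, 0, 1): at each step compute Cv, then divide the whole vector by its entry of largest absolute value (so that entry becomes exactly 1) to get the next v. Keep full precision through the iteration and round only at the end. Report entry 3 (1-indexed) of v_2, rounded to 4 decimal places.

0.5833

Cv0 = (2.00000, 4.00000, 1.00000); divide by 4.00000 → v1 = (0.50000, 1.00000, 0.25000)
Cv1 = (-0.50000, 3.00000, 1.75000); divide by 3.00000 → v2 = (-0.16667, 1.00000, 0.58333)
Requested entry of v2: 7/12 = 0.5833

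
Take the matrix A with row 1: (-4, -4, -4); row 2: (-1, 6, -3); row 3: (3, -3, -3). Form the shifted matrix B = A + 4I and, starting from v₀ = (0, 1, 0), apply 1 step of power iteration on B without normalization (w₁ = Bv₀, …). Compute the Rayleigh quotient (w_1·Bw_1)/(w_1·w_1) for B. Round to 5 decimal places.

B = A + 4I has rows (0, -4, -4); (-1, 10, -3); (3, -3, 1)
w1 = Bv₀ = (-4, 10, -3)
Bw1 = (-28, 113, -45)
w1·Bw1 = 1377; w1·w1 = 125; μ ≈ 1377/125 = 11.01600

11.01600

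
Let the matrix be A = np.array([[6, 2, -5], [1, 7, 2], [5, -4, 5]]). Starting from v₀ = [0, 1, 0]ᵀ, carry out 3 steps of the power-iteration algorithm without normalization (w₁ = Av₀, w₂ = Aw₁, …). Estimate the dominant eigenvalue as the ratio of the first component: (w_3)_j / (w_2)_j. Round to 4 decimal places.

w1 = Av₀ = (6·0 + 2·1 + (-5)·0; 1·0 + 7·1 + 2·0; 5·0 + (-4)·1 + 5·0) = (2, 7, -4)
w2 = Aw1 = (6·2 + 2·7 + (-5)·(-4); 1·2 + 7·7 + 2·(-4); 5·2 + (-4)·7 + 5·(-4)) = (46, 43, -38)
w3 = Aw2 = (552, 271, -132)
Ratio at component: 552 / 46 = 12.0000

λ ≈ 12.0000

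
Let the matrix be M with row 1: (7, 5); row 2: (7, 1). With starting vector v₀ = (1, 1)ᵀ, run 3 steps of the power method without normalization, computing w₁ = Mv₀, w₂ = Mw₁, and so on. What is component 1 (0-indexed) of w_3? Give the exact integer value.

960

w1 = Mv₀ = (7·1 + 5·1; 7·1 + 1·1) = (12, 8)
w2 = Mw1 = (7·12 + 5·8; 7·12 + 1·8) = (124, 92)
w3 = Mw2 = (1328, 960)
The requested component of w3 is 960.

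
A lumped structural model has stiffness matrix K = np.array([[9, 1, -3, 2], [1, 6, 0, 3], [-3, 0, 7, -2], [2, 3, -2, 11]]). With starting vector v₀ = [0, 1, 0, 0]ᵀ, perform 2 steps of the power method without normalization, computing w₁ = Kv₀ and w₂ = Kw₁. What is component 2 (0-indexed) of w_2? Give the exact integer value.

w1 = Kv₀ = (9·0 + 1·1 + (-3)·0 + 2·0; 1·0 + 6·1 + 0·0 + 3·0; (-3)·0 + 0·1 + 7·0 + (-2)·0; 2·0 + 3·1 + (-2)·0 + 11·0) = (1, 6, 0, 3)
w2 = Kw1 = (9·1 + 1·6 + (-3)·0 + 2·3; 1·1 + 6·6 + 0·0 + 3·3; (-3)·1 + 0·6 + 7·0 + (-2)·3; 2·1 + 3·6 + (-2)·0 + 11·3) = (21, 46, -9, 53)
The requested component of w2 is -9.

-9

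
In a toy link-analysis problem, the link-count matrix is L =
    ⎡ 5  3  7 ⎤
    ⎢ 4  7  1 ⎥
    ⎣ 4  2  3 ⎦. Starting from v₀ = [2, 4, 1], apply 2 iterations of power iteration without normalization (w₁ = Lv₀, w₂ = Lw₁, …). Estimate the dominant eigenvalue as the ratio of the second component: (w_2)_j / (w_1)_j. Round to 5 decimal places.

w1 = Lv₀ = (5·2 + 3·4 + 7·1; 4·2 + 7·4 + 1·1; 4·2 + 2·4 + 3·1) = (29, 37, 19)
w2 = Lw1 = (5·29 + 3·37 + 7·19; 4·29 + 7·37 + 1·19; 4·29 + 2·37 + 3·19) = (389, 394, 247)
Ratio at component: 394 / 37 = 10.64865

λ ≈ 10.64865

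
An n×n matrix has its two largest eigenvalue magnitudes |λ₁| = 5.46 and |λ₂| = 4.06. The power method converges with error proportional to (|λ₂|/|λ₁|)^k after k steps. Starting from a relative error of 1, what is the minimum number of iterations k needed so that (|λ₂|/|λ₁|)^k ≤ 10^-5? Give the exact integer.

|λ₂/λ₁| = 4.06/5.46 = 0.74359
Need k ≥ ln(10^-5) / ln(0.74359) = -11.5129 / -0.2963 ≈ 38.860
Smallest integer k satisfying the bound: 39

39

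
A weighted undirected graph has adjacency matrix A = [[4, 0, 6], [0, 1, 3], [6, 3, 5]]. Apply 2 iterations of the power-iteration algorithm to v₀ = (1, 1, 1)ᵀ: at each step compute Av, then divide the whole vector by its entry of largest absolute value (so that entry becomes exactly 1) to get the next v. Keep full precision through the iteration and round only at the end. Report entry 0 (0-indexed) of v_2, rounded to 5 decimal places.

Av0 = (10.000000, 4.000000, 14.000000); divide by 14.000000 → v1 = (0.714286, 0.285714, 1.000000)
Av1 = (8.857143, 3.285714, 10.142857); divide by 10.142857 → v2 = (0.873239, 0.323944, 1.000000)
Requested entry of v2: 124/142 = 0.87324

0.87324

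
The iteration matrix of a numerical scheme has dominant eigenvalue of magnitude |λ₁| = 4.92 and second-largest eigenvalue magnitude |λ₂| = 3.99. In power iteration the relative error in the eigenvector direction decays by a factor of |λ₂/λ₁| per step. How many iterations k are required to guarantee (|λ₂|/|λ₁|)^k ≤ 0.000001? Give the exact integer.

|λ₂/λ₁| = 3.99/4.92 = 0.81098
Need k ≥ ln(0.000001) / ln(0.81098) = -13.8155 / -0.2095 ≈ 65.940
Smallest integer k satisfying the bound: 66

66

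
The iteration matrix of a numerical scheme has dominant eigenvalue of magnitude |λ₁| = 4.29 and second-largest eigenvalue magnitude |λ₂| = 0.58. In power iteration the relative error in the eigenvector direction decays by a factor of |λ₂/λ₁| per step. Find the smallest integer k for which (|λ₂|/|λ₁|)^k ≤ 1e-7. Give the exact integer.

9

|λ₂/λ₁| = 0.58/4.29 = 0.13520
Need k ≥ ln(1e-7) / ln(0.13520) = -16.1181 / -2.0010 ≈ 8.055
Smallest integer k satisfying the bound: 9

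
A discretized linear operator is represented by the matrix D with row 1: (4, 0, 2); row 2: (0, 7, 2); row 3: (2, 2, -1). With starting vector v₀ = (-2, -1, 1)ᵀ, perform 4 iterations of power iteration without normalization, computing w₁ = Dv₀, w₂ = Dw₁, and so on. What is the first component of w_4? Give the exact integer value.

w1 = Dv₀ = (4·(-2) + 0·(-1) + 2·1; 0·(-2) + 7·(-1) + 2·1; 2·(-2) + 2·(-1) + (-1)·1) = (-6, -5, -7)
w2 = Dw1 = (4·(-6) + 0·(-5) + 2·(-7); 0·(-6) + 7·(-5) + 2·(-7); 2·(-6) + 2·(-5) + (-1)·(-7)) = (-38, -49, -15)
w3 = Dw2 = (-182, -373, -159)
w4 = Dw3 = (-1046, -2929, -951)
The requested component of w4 is -1046.

-1046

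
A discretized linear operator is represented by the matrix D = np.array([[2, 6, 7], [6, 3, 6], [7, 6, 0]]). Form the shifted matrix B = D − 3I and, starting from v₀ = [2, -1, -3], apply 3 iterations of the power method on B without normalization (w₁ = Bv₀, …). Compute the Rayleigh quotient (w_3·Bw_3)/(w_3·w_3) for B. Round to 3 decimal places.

μ ≈ -4.084

B = D − 3I has rows (-1, 6, 7); (6, 0, 6); (7, 6, -3)
w1 = Bv₀ = ((-1)·2 + 6·(-1) + 7·(-3); 6·2 + 0·(-1) + 6·(-3); 7·2 + 6·(-1) + (-3)·(-3)) = (-29, -6, 17)
w2 = Bw1 = ((-1)·(-29) + 6·(-6) + 7·17; 6·(-29) + 0·(-6) + 6·17; 7·(-29) + 6·(-6) + (-3)·17) = (112, -72, -290)
w3 = Bw2 = (-2574, -1068, 1222)
Bw3 = (4720, -8112, -28092)
w3·Bw3 = -37814088; w3·w3 = 9259384; μ ≈ -37814088/9259384 = -4.084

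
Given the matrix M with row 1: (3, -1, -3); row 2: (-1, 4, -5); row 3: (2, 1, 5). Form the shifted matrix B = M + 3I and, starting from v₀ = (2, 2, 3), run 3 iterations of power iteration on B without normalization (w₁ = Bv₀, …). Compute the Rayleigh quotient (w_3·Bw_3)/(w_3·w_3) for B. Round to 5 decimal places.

B = M + 3I has rows (6, -1, -3); (-1, 7, -5); (2, 1, 8)
w1 = Bv₀ = (6·2 + (-1)·2 + (-3)·3; (-1)·2 + 7·2 + (-5)·3; 2·2 + 1·2 + 8·3) = (1, -3, 30)
w2 = Bw1 = (6·1 + (-1)·(-3) + (-3)·30; (-1)·1 + 7·(-3) + (-5)·30; 2·1 + 1·(-3) + 8·30) = (-81, -172, 239)
w3 = Bw2 = (-1031, -2318, 1578)
Bw3 = (-8602, -23085, 8244)
w3·Bw3 = 75388724; w3·w3 = 8926169; μ ≈ 75388724/8926169 = 8.44581

8.44581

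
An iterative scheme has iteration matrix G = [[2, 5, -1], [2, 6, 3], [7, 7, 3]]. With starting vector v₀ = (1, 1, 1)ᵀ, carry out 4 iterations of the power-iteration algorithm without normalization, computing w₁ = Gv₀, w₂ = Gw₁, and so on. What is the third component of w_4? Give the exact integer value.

19002

w1 = Gv₀ = (2·1 + 5·1 + (-1)·1; 2·1 + 6·1 + 3·1; 7·1 + 7·1 + 3·1) = (6, 11, 17)
w2 = Gw1 = (2·6 + 5·11 + (-1)·17; 2·6 + 6·11 + 3·17; 7·6 + 7·11 + 3·17) = (50, 129, 170)
w3 = Gw2 = (575, 1384, 1763)
w4 = Gw3 = (6307, 14743, 19002)
The requested component of w4 is 19002.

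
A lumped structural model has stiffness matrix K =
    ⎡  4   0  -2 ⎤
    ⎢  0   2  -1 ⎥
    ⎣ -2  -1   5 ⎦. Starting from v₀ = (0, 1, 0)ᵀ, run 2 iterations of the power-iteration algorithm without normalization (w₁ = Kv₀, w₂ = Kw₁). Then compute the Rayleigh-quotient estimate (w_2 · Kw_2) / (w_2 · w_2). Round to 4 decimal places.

w1 = Kv₀ = (4·0 + 0·1 + (-2)·0; 0·0 + 2·1 + (-1)·0; (-2)·0 + (-1)·1 + 5·0) = (0, 2, -1)
w2 = Kw1 = (4·0 + 0·2 + (-2)·(-1); 0·0 + 2·2 + (-1)·(-1); (-2)·0 + (-1)·2 + 5·(-1)) = (2, 5, -7)
Kw2 = (22, 17, -44)
w2·Kw2 = 2·22 + 5·17 + (-7)·(-44) = 437; w2·w2 = 2·2 + 5·5 + (-7)·(-7) = 78
λ ≈ 437/78 = 5.6026

5.6026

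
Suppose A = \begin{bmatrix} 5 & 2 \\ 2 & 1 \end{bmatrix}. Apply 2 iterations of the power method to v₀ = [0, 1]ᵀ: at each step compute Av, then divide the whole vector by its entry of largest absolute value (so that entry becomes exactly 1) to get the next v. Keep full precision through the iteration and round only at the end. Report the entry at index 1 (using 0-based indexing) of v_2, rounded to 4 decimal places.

0.4167

Av0 = (2.00000, 1.00000); divide by 2.00000 → v1 = (1.00000, 0.50000)
Av1 = (6.00000, 2.50000); divide by 6.00000 → v2 = (1.00000, 0.41667)
Requested entry of v2: 5/12 = 0.4167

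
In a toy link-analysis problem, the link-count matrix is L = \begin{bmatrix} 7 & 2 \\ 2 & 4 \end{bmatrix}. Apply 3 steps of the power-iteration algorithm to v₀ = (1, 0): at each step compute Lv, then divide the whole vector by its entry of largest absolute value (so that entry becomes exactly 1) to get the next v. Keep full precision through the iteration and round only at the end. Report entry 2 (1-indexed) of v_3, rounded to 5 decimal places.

0.46747

Lv0 = (7.000000, 2.000000); divide by 7.000000 → v1 = (1.000000, 0.285714)
Lv1 = (7.571429, 3.142857); divide by 7.571429 → v2 = (1.000000, 0.415094)
Lv2 = (7.830189, 3.660377); divide by 7.830189 → v3 = (1.000000, 0.467470)
Requested entry of v3: 194/415 = 0.46747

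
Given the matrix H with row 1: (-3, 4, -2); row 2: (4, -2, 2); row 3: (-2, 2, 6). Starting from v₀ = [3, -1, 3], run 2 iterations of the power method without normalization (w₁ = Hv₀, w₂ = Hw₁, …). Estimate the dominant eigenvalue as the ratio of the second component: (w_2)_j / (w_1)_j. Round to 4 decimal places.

w1 = Hv₀ = ((-3)·3 + 4·(-1) + (-2)·3; 4·3 + (-2)·(-1) + 2·3; (-2)·3 + 2·(-1) + 6·3) = (-19, 20, 10)
w2 = Hw1 = ((-3)·(-19) + 4·20 + (-2)·10; 4·(-19) + (-2)·20 + 2·10; (-2)·(-19) + 2·20 + 6·10) = (117, -96, 138)
Ratio at component: -96 / 20 = -4.8000

λ ≈ -4.8000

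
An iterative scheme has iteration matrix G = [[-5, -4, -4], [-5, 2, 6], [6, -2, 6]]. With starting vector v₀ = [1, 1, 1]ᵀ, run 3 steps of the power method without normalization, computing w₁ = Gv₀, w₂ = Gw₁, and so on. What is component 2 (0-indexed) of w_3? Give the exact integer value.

-328

w1 = Gv₀ = (-13, 3, 10)
w2 = Gw1 = (13, 131, -24)
w3 = Gw2 = (-493, 53, -328)
The requested component of w3 is -328.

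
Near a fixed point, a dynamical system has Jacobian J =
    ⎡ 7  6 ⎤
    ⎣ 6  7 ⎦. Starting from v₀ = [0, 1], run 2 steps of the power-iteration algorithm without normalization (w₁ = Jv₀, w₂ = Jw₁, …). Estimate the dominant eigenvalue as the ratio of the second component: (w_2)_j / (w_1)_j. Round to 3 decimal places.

λ ≈ 12.143

w1 = Jv₀ = (6, 7)
w2 = Jw1 = (84, 85)
Ratio at component: 85 / 7 = 12.143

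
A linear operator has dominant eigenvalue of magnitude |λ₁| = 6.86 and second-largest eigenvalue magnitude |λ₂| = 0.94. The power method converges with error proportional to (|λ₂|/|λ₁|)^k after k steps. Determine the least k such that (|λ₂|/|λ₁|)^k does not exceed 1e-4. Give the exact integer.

|λ₂/λ₁| = 0.94/6.86 = 0.13703
Need k ≥ ln(1e-4) / ln(0.13703) = -9.2103 / -1.9876 ≈ 4.634
Smallest integer k satisfying the bound: 5

5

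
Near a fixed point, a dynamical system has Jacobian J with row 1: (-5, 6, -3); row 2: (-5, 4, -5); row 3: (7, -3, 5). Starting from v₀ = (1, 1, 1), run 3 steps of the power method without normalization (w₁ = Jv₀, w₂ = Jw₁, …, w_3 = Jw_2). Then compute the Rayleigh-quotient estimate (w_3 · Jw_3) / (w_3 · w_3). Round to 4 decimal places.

w1 = Jv₀ = (-2, -6, 9)
w2 = Jw1 = (-53, -59, 49)
w3 = Jw2 = (-236, -216, 51)
Jw3 = (-269, 61, -749)
w3·Jw3 = (-236)·(-269) + (-216)·61 + 51·(-749) = 12109; w3·w3 = (-236)·(-236) + (-216)·(-216) + 51·51 = 104953
λ ≈ 12109/104953 = 0.1154

λ ≈ 0.1154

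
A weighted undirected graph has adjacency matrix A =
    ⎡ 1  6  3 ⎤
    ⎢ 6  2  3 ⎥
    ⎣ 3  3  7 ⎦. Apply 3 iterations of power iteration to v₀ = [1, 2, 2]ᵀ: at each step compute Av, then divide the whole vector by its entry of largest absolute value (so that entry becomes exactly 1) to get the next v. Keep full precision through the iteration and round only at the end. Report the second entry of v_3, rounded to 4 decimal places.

0.7623

Av0 = (19.00000, 16.00000, 23.00000); divide by 23.00000 → v1 = (0.82609, 0.69565, 1.00000)
Av1 = (8.00000, 9.34783, 11.56522); divide by 11.56522 → v2 = (0.69173, 0.80827, 1.00000)
Av2 = (8.54135, 8.76692, 11.50000); divide by 11.50000 → v3 = (0.74273, 0.76234, 1.00000)
Requested entry of v3: 2332/3059 = 0.7623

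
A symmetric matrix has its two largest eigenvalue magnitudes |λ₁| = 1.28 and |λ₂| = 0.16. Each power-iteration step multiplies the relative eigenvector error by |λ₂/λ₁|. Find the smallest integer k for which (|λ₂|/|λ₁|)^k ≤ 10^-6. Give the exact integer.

|λ₂/λ₁| = 0.16/1.28 = 0.12500
Need k ≥ ln(10^-6) / ln(0.12500) = -13.8155 / -2.0794 ≈ 6.644
Smallest integer k satisfying the bound: 7

7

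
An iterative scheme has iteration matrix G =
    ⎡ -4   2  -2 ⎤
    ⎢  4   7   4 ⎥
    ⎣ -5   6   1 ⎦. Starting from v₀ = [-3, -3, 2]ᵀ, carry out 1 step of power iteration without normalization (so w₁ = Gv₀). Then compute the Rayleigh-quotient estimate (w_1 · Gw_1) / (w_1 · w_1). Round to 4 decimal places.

w1 = Gv₀ = (2, -25, -1)
Gw1 = (-56, -171, -161)
w1·Gw1 = 2·(-56) + (-25)·(-171) + (-1)·(-161) = 4324; w1·w1 = 2·2 + (-25)·(-25) + (-1)·(-1) = 630
λ ≈ 4324/630 = 6.8635

6.8635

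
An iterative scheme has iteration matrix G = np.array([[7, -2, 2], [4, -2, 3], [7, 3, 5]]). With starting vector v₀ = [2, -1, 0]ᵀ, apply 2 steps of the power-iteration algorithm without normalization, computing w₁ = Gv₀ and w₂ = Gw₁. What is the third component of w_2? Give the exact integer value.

197

w1 = Gv₀ = (7·2 + (-2)·(-1) + 2·0; 4·2 + (-2)·(-1) + 3·0; 7·2 + 3·(-1) + 5·0) = (16, 10, 11)
w2 = Gw1 = (7·16 + (-2)·10 + 2·11; 4·16 + (-2)·10 + 3·11; 7·16 + 3·10 + 5·11) = (114, 77, 197)
The requested component of w2 is 197.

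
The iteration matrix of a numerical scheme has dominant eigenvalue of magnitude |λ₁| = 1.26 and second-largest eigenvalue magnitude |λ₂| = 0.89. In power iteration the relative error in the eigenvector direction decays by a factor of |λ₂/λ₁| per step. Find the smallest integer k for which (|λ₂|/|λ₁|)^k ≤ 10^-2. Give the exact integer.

14

|λ₂/λ₁| = 0.89/1.26 = 0.70635
Need k ≥ ln(10^-2) / ln(0.70635) = -4.6052 / -0.3476 ≈ 13.247
Smallest integer k satisfying the bound: 14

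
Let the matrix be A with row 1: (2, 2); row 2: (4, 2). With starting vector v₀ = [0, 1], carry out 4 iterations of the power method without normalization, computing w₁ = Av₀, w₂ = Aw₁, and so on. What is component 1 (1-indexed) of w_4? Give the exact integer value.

192

w1 = Av₀ = (2, 2)
w2 = Aw1 = (8, 12)
w3 = Aw2 = (40, 56)
w4 = Aw3 = (192, 272)
The requested component of w4 is 192.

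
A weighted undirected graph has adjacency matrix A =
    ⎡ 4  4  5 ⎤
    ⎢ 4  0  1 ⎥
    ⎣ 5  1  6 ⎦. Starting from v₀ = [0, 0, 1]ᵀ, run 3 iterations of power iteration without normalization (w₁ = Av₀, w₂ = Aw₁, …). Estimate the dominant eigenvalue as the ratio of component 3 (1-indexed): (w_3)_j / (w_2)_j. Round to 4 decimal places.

w1 = Av₀ = (4·0 + 4·0 + 5·1; 4·0 + 0·0 + 1·1; 5·0 + 1·0 + 6·1) = (5, 1, 6)
w2 = Aw1 = (4·5 + 4·1 + 5·6; 4·5 + 0·1 + 1·6; 5·5 + 1·1 + 6·6) = (54, 26, 62)
w3 = Aw2 = (630, 278, 668)
Ratio at component: 668 / 62 = 10.7742

λ ≈ 10.7742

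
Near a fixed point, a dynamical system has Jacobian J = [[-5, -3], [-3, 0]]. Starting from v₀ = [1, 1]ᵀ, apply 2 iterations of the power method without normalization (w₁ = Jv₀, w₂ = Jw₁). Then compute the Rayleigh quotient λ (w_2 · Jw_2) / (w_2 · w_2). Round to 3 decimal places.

w1 = Jv₀ = (-8, -3)
w2 = Jw1 = (49, 24)
Jw2 = (-317, -147)
w2·Jw2 = 49·(-317) + 24·(-147) = -19061; w2·w2 = 49·49 + 24·24 = 2977
λ ≈ -19061/2977 = -6.403

-6.403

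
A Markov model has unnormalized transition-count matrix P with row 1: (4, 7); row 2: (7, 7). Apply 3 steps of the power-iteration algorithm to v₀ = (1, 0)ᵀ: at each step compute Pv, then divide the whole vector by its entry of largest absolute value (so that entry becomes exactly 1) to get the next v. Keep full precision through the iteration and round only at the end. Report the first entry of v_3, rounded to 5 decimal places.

Pv0 = (4.000000, 7.000000); divide by 7.000000 → v1 = (0.571429, 1.000000)
Pv1 = (9.285714, 11.000000); divide by 11.000000 → v2 = (0.844156, 1.000000)
Pv2 = (10.376623, 12.909091); divide by 12.909091 → v3 = (0.803823, 1.000000)
Requested entry of v3: 799/994 = 0.80382

0.80382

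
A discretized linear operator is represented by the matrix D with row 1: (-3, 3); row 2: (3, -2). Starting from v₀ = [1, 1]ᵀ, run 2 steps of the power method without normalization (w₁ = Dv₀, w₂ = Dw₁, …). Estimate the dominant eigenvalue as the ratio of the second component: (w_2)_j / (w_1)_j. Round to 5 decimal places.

-2.00000

w1 = Dv₀ = ((-3)·1 + 3·1; 3·1 + (-2)·1) = (0, 1)
w2 = Dw1 = ((-3)·0 + 3·1; 3·0 + (-2)·1) = (3, -2)
Ratio at component: -2 / 1 = -2.00000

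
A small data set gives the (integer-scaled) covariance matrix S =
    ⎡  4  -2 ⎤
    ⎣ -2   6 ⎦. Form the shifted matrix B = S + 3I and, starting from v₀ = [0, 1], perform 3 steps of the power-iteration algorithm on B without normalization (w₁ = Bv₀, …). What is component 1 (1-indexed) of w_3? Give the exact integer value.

-394

B = S + 3I has rows (7, -2); (-2, 9)
w1 = Bv₀ = (7·0 + (-2)·1; (-2)·0 + 9·1) = (-2, 9)
w2 = Bw1 = (7·(-2) + (-2)·9; (-2)·(-2) + 9·9) = (-32, 85)
w3 = Bw2 = (-394, 829)
Requested component of w3: -394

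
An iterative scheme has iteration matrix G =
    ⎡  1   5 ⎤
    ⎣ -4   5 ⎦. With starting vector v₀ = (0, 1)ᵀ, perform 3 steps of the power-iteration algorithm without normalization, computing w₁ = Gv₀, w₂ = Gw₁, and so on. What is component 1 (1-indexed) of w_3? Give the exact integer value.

w1 = Gv₀ = (1·0 + 5·1; (-4)·0 + 5·1) = (5, 5)
w2 = Gw1 = (1·5 + 5·5; (-4)·5 + 5·5) = (30, 5)
w3 = Gw2 = (55, -95)
The requested component of w3 is 55.

55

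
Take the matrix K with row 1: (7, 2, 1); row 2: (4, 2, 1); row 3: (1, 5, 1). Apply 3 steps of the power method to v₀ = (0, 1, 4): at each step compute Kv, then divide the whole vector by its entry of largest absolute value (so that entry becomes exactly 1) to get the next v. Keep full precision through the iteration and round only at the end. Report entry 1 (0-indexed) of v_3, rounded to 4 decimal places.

0.6719

Kv0 = (6.00000, 6.00000, 9.00000); divide by 9.00000 → v1 = (0.66667, 0.66667, 1.00000)
Kv1 = (7.00000, 5.00000, 5.00000); divide by 7.00000 → v2 = (1.00000, 0.71429, 0.71429)
Kv2 = (9.14286, 6.14286, 5.28571); divide by 9.14286 → v3 = (1.00000, 0.67188, 0.57813)
Requested entry of v3: 387/576 = 0.6719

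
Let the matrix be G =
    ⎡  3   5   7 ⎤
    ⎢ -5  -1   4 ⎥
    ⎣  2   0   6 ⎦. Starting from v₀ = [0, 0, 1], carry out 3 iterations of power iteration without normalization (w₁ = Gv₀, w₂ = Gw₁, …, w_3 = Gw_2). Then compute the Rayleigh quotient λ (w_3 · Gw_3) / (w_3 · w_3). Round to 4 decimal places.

λ ≈ 7.3562

w1 = Gv₀ = (3·0 + 5·0 + 7·1; (-5)·0 + (-1)·0 + 4·1; 2·0 + 0·0 + 6·1) = (7, 4, 6)
w2 = Gw1 = (3·7 + 5·4 + 7·6; (-5)·7 + (-1)·4 + 4·6; 2·7 + 0·4 + 6·6) = (83, -15, 50)
w3 = Gw2 = (524, -200, 466)
Gw3 = (3834, -556, 3844)
w3·Gw3 = 524·3834 + (-200)·(-556) + 466·3844 = 3911520; w3·w3 = 524·524 + (-200)·(-200) + 466·466 = 531732
λ ≈ 3911520/531732 = 7.3562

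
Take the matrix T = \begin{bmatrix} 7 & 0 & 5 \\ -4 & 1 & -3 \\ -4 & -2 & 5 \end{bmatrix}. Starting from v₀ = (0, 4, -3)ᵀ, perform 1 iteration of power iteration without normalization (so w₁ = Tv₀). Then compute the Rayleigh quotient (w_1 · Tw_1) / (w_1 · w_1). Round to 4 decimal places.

w1 = Tv₀ = (-15, 13, -23)
Tw1 = (-220, 142, -81)
w1·Tw1 = (-15)·(-220) + 13·142 + (-23)·(-81) = 7009; w1·w1 = (-15)·(-15) + 13·13 + (-23)·(-23) = 923
λ ≈ 7009/923 = 7.5937

λ ≈ 7.5937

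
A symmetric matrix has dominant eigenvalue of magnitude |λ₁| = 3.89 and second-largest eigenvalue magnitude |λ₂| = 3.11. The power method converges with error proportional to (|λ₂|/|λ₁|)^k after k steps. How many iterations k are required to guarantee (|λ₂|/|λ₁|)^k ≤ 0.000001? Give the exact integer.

|λ₂/λ₁| = 3.11/3.89 = 0.79949
Need k ≥ ln(0.000001) / ln(0.79949) = -13.8155 / -0.2238 ≈ 61.735
Smallest integer k satisfying the bound: 62

62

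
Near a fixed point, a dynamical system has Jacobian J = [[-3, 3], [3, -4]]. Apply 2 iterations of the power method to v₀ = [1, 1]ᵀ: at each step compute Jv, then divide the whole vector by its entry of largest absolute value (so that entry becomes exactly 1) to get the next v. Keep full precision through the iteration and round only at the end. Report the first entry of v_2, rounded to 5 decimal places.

Jv0 = (0.000000, -1.000000); divide by -1.000000 → v1 = (0.000000, 1.000000)
Jv1 = (3.000000, -4.000000); divide by -4.000000 → v2 = (-0.750000, 1.000000)
Requested entry of v2: -3/4 = -0.75000

-0.75000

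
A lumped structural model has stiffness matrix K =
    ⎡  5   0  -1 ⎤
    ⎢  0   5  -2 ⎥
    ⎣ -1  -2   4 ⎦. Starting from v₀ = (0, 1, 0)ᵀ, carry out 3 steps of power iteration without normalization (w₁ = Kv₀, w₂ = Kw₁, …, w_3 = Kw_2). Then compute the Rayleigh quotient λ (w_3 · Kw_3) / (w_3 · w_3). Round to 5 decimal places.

w1 = Kv₀ = (0, 5, -2)
w2 = Kw1 = (2, 29, -18)
w3 = Kw2 = (28, 181, -132)
Kw3 = (272, 1169, -918)
w3·Kw3 = 28·272 + 181·1169 + (-132)·(-918) = 340381; w3·w3 = 28·28 + 181·181 + (-132)·(-132) = 50969
λ ≈ 340381/50969 = 6.67820

6.67820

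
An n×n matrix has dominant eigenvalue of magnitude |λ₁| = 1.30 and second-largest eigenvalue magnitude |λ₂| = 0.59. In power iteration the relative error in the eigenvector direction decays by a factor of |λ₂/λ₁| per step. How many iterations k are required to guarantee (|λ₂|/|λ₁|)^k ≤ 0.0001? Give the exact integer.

|λ₂/λ₁| = 0.59/1.30 = 0.45385
Need k ≥ ln(0.0001) / ln(0.45385) = -9.2103 / -0.7900 ≈ 11.659
Smallest integer k satisfying the bound: 12

12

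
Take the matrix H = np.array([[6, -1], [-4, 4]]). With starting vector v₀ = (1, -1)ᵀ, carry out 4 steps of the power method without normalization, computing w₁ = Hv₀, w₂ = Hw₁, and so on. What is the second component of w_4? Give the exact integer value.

w1 = Hv₀ = (6·1 + (-1)·(-1); (-4)·1 + 4·(-1)) = (7, -8)
w2 = Hw1 = (6·7 + (-1)·(-8); (-4)·7 + 4·(-8)) = (50, -60)
w3 = Hw2 = (360, -440)
w4 = Hw3 = (2600, -3200)
The requested component of w4 is -3200.

-3200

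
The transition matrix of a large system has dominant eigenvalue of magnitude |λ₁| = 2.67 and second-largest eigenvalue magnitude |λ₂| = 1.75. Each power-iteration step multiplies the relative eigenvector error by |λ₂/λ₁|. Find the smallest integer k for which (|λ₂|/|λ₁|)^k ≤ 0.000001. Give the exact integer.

33

|λ₂/λ₁| = 1.75/2.67 = 0.65543
Need k ≥ ln(0.000001) / ln(0.65543) = -13.8155 / -0.4225 ≈ 32.702
Smallest integer k satisfying the bound: 33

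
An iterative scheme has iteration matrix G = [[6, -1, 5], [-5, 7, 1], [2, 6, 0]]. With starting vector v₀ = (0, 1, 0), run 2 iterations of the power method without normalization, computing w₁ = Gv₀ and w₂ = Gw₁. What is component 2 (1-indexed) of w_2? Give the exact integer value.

w1 = Gv₀ = (6·0 + (-1)·1 + 5·0; (-5)·0 + 7·1 + 1·0; 2·0 + 6·1 + 0·0) = (-1, 7, 6)
w2 = Gw1 = (6·(-1) + (-1)·7 + 5·6; (-5)·(-1) + 7·7 + 1·6; 2·(-1) + 6·7 + 0·6) = (17, 60, 40)
The requested component of w2 is 60.

60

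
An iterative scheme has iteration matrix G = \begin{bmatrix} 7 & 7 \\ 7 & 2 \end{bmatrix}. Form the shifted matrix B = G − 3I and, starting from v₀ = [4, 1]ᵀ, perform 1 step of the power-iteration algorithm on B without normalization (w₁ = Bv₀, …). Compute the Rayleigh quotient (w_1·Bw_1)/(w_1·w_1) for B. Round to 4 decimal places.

B = G − 3I has rows (4, 7); (7, -1)
w1 = Bv₀ = (23, 27)
Bw1 = (281, 134)
w1·Bw1 = 10081; w1·w1 = 1258; μ ≈ 10081/1258 = 8.0135

8.0135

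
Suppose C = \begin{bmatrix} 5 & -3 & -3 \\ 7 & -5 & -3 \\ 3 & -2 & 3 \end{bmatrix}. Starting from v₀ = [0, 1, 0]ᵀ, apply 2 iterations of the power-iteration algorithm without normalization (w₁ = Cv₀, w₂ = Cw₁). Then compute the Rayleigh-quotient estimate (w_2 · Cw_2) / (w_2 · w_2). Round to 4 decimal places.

w1 = Cv₀ = (5·0 + (-3)·1 + (-3)·0; 7·0 + (-5)·1 + (-3)·0; 3·0 + (-2)·1 + 3·0) = (-3, -5, -2)
w2 = Cw1 = (5·(-3) + (-3)·(-5) + (-3)·(-2); 7·(-3) + (-5)·(-5) + (-3)·(-2); 3·(-3) + (-2)·(-5) + 3·(-2)) = (6, 10, -5)
Cw2 = (15, 7, -17)
w2·Cw2 = 6·15 + 10·7 + (-5)·(-17) = 245; w2·w2 = 6·6 + 10·10 + (-5)·(-5) = 161
λ ≈ 245/161 = 1.5217

λ ≈ 1.5217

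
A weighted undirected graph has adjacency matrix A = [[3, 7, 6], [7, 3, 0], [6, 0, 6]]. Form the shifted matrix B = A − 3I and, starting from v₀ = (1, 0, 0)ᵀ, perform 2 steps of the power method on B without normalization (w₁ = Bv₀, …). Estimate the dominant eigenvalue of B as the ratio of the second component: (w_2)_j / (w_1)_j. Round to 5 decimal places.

B = A − 3I has rows (0, 7, 6); (7, 0, 0); (6, 0, 3)
w1 = Bv₀ = (0·1 + 7·0 + 6·0; 7·1 + 0·0 + 0·0; 6·1 + 0·0 + 3·0) = (0, 7, 6)
w2 = Bw1 = (0·0 + 7·7 + 6·6; 7·0 + 0·7 + 0·6; 6·0 + 0·7 + 3·6) = (85, 0, 18)
Ratio: 0/7 = 0.00000

0.00000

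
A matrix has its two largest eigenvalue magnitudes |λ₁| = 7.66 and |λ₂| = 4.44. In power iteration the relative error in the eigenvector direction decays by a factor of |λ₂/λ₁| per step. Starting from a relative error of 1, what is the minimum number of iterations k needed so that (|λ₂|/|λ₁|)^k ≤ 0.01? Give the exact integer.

|λ₂/λ₁| = 4.44/7.66 = 0.57963
Need k ≥ ln(0.01) / ln(0.57963) = -4.6052 / -0.5454 ≈ 8.444
Smallest integer k satisfying the bound: 9

9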